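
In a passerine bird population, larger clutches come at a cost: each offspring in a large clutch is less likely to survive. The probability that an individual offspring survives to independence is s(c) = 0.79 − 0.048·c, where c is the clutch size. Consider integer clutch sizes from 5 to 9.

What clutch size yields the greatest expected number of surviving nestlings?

Expected surviving nestlings = c × s(c):
  c=5: 5 × 0.550 = 2.750
  c=6: 6 × 0.502 = 3.012
  c=7: 7 × 0.454 = 3.178
  c=8: 8 × 0.406 = 3.248
  c=9: 9 × 0.358 = 3.222
Maximum at c = 8 (3.248 surviving nestlings).

8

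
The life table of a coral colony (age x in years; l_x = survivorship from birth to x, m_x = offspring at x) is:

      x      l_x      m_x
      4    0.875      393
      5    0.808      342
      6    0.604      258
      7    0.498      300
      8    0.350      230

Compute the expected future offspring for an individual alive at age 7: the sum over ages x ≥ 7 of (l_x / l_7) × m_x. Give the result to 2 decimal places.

461.65

l_7 = 0.498. Conditional survival from age 7 to x is l_x / l_7.
  x=7: (0.498/0.498) × 300 = 300.0000
  x=8: (0.350/0.498) × 230 = 161.6466
Sum = 300.0000 + 161.6466 = 461.6466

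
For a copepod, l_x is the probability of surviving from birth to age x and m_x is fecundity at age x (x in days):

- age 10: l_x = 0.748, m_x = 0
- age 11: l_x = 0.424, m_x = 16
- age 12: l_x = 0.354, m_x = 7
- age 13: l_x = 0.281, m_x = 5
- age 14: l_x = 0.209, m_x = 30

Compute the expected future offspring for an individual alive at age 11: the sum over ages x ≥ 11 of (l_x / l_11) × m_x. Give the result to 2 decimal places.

l_11 = 0.424. Conditional survival from age 11 to x is l_x / l_11.
  x=11: (0.424/0.424) × 16 = 16.0000
  x=12: (0.354/0.424) × 7 = 5.8443
  x=13: (0.281/0.424) × 5 = 3.3137
  x=14: (0.209/0.424) × 30 = 14.7877
Sum = 16.0000 + 5.8443 + 3.3137 + 14.7877 = 39.9458

39.95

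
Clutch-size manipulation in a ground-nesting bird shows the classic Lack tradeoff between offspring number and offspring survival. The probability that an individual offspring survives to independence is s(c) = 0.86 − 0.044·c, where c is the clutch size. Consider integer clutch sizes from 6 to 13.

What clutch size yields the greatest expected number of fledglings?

10

Expected fledglings = c × s(c):
  c=6: 6 × 0.596 = 3.576
  c=7: 7 × 0.552 = 3.864
  c=8: 8 × 0.508 = 4.064
  c=9: 9 × 0.464 = 4.176
  c=10: 10 × 0.420 = 4.200
  c=11: 11 × 0.376 = 4.136
  c=12: 12 × 0.332 = 3.984
  c=13: 13 × 0.288 = 3.744
Maximum at c = 10 (4.200 fledglings).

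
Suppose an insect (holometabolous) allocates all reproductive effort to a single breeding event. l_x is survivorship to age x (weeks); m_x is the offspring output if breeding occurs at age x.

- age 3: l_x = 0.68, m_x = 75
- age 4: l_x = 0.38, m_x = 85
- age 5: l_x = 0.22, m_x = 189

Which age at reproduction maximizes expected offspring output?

3

Expected offspring if breeding at age x = l_x × m_x:
  age 3: 0.68 × 75 = 51.000
  age 4: 0.38 × 85 = 32.300
  age 5: 0.22 × 189 = 41.580
Maximum at age 3 (51.000).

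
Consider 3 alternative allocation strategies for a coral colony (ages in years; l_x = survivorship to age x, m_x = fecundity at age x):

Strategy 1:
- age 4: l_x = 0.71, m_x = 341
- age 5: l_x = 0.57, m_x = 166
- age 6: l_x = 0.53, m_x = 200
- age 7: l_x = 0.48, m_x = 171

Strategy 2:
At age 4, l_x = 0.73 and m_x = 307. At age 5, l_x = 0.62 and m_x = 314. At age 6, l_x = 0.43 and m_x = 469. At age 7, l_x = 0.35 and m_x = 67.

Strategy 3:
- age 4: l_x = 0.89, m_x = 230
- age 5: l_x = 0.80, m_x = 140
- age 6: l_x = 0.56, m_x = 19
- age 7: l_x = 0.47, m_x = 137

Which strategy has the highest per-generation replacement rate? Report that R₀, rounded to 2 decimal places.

Strategy 1: R₀ = 0.71×341 + 0.57×166 + 0.53×200 + 0.48×171 = 524.8100
Strategy 2: R₀ = 0.73×307 + 0.62×314 + 0.43×469 + 0.35×67 = 643.9100
Strategy 3: R₀ = 0.89×230 + 0.80×140 + 0.56×19 + 0.47×137 = 391.7300
Highest R₀: strategy 2 with 643.9100.

643.91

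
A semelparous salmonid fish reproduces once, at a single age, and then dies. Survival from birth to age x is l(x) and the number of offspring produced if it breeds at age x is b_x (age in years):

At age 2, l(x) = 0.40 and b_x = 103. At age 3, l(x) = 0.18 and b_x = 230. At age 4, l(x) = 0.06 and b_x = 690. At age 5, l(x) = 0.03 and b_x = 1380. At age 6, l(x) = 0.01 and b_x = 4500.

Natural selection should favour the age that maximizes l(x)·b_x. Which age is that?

6

Expected offspring if breeding at age x = l(x) × b_x:
  age 2: 0.40 × 103 = 41.200
  age 3: 0.18 × 230 = 41.400
  age 4: 0.06 × 690 = 41.400
  age 5: 0.03 × 1380 = 41.400
  age 6: 0.01 × 4500 = 45.000
Maximum at age 6 (45.000).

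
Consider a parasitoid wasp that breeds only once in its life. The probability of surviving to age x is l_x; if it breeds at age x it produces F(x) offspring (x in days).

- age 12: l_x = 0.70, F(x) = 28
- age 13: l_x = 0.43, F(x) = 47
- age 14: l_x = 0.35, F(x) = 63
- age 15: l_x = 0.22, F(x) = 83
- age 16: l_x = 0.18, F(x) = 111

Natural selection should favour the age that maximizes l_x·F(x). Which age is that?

Expected offspring if breeding at age x = l_x × F(x):
  age 12: 0.70 × 28 = 19.600
  age 13: 0.43 × 47 = 20.210
  age 14: 0.35 × 63 = 22.050
  age 15: 0.22 × 83 = 18.260
  age 16: 0.18 × 111 = 19.980
Maximum at age 14 (22.050).

14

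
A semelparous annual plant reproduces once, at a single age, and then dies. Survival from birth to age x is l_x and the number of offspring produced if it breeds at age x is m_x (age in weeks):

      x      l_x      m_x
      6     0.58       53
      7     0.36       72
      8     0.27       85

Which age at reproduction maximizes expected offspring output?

6

Expected offspring if breeding at age x = l_x × m_x:
  age 6: 0.58 × 53 = 30.740
  age 7: 0.36 × 72 = 25.920
  age 8: 0.27 × 85 = 22.950
Maximum at age 6 (30.740).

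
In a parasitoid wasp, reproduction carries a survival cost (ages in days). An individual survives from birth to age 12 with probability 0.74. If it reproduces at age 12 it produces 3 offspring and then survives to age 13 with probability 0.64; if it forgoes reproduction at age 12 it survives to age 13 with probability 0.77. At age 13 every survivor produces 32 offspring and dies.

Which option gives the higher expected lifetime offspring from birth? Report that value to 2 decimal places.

breed at age 12: R₀ = 0.74 × (3 + 0.64 × 32) = 0.74 × 23.4800 = 17.3752
delay to age 13: R₀ = 0.74 × (0.77 × 32) = 0.74 × 24.6400 = 18.2336
Higher: delay to age 13 (18.2336).

18.23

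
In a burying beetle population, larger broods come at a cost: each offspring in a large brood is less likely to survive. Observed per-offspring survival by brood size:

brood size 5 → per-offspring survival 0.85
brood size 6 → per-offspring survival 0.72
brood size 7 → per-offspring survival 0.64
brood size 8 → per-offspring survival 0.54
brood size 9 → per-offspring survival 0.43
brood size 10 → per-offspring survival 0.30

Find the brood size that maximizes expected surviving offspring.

7

Expected surviving offspring = c × s(c):
  c=5: 5 × 0.85 = 4.250
  c=6: 6 × 0.72 = 4.320
  c=7: 7 × 0.64 = 4.480
  c=8: 8 × 0.54 = 4.320
  c=9: 9 × 0.43 = 3.870
  c=10: 10 × 0.30 = 3.000
Maximum at c = 7 (4.480 surviving offspring).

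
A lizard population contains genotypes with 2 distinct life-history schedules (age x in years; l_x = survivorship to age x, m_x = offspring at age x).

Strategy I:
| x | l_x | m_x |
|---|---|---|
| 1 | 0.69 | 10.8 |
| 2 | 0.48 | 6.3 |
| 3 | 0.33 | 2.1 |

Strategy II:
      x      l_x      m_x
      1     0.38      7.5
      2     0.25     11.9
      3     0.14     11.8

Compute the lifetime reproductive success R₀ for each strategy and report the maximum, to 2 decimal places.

11.17

Strategy I: R₀ = 0.69×10.8 + 0.48×6.3 + 0.33×2.1 = 11.1690
Strategy II: R₀ = 0.38×7.5 + 0.25×11.9 + 0.14×11.8 = 7.4770
Highest R₀: strategy I with 11.1690.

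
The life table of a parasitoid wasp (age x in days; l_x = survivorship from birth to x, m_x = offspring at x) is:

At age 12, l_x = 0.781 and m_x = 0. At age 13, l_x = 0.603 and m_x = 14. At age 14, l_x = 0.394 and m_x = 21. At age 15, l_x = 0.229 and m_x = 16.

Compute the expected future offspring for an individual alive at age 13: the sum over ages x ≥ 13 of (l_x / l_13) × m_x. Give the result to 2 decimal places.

l_13 = 0.603. Conditional survival from age 13 to x is l_x / l_13.
  x=13: (0.603/0.603) × 14 = 14.0000
  x=14: (0.394/0.603) × 21 = 13.7214
  x=15: (0.229/0.603) × 16 = 6.0763
Sum = 14.0000 + 13.7214 + 6.0763 = 33.7977

33.80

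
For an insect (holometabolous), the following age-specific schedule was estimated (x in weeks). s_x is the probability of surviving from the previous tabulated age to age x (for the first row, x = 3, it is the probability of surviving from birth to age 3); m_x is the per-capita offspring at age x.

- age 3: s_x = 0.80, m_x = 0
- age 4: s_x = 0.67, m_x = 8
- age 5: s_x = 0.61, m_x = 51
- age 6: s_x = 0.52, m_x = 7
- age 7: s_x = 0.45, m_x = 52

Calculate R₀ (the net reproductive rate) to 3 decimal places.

Survivorship from birth: l_x = s_3·s_4·…·s_x.
  l_3 = 0.80000
  l_4 = 0.53600
  l_5 = 0.32696
  l_6 = 0.17002
  l_7 = 0.07651
R₀ = Σ l_x m_x:
  age 3: 0.80000 × 0 = 0.0000
  age 4: 0.53600 × 8 = 4.2880
  age 5: 0.32696 × 51 = 16.6750
  age 6: 0.17002 × 7 = 1.1901
  age 7: 0.07651 × 52 = 3.9785
R₀ = 0.0000 + 4.2880 + 16.6750 + 1.1901 + 3.9785 = 26.1316

26.132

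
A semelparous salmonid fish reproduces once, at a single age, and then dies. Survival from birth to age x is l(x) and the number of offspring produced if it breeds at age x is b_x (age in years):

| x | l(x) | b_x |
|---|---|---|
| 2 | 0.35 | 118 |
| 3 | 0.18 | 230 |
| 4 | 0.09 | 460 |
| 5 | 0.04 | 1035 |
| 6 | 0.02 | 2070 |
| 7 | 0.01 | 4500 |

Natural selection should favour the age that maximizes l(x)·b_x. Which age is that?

Expected offspring if breeding at age x = l(x) × b_x:
  age 2: 0.35 × 118 = 41.300
  age 3: 0.18 × 230 = 41.400
  age 4: 0.09 × 460 = 41.400
  age 5: 0.04 × 1035 = 41.400
  age 6: 0.02 × 2070 = 41.400
  age 7: 0.01 × 4500 = 45.000
Maximum at age 7 (45.000).

7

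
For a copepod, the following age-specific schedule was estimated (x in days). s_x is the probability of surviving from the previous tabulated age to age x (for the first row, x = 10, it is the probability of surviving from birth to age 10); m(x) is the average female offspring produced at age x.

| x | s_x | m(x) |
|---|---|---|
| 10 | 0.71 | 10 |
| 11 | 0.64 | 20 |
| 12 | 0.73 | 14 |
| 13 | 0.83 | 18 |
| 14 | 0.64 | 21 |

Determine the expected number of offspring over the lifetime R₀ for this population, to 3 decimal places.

Survivorship from birth: l_x = s_10·s_11·…·s_x.
  l_10 = 0.71000
  l_11 = 0.45440
  l_12 = 0.33171
  l_13 = 0.27532
  l_14 = 0.17621
R₀ = Σ l_x m(x):
  age 10: 0.71000 × 10 = 7.1000
  age 11: 0.45440 × 20 = 9.0880
  age 12: 0.33171 × 14 = 4.6439
  age 13: 0.27532 × 18 = 4.9558
  age 14: 0.17621 × 21 = 3.7004
R₀ = 7.1000 + 9.0880 + 4.6439 + 4.9558 + 3.7004 = 29.4881

29.488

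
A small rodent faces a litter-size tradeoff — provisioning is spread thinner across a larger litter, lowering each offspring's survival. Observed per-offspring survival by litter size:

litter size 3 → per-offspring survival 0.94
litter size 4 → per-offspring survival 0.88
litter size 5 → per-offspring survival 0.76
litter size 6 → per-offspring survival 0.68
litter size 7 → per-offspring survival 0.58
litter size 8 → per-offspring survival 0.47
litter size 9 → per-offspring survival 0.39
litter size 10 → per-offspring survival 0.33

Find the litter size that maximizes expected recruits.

6

Expected recruits = c × s(c):
  c=3: 3 × 0.94 = 2.820
  c=4: 4 × 0.88 = 3.520
  c=5: 5 × 0.76 = 3.800
  c=6: 6 × 0.68 = 4.080
  c=7: 7 × 0.58 = 4.060
  c=8: 8 × 0.47 = 3.760
  c=9: 9 × 0.39 = 3.510
  c=10: 10 × 0.33 = 3.300
Maximum at c = 6 (4.080 recruits).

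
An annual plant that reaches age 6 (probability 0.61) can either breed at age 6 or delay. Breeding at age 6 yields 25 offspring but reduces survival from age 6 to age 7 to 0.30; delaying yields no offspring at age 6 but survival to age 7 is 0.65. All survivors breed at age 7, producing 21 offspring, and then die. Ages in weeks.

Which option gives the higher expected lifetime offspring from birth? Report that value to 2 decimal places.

breed at age 6: R₀ = 0.61 × (25 + 0.30 × 21) = 0.61 × 31.3000 = 19.0930
delay to age 7: R₀ = 0.61 × (0.65 × 21) = 0.61 × 13.6500 = 8.3265
Higher: breed at age 6 (19.0930).

19.09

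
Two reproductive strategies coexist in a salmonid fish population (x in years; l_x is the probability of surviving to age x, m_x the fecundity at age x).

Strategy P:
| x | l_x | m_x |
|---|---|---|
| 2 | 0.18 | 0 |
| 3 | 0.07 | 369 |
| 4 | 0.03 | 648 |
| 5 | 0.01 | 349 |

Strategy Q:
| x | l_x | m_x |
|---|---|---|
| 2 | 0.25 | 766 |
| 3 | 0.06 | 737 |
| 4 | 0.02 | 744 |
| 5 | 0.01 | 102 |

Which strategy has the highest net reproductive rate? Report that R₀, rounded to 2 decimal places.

251.62

Strategy P: R₀ = 0.18×0 + 0.07×369 + 0.03×648 + 0.01×349 = 48.7600
Strategy Q: R₀ = 0.25×766 + 0.06×737 + 0.02×744 + 0.01×102 = 251.6200
Highest R₀: strategy Q with 251.6200.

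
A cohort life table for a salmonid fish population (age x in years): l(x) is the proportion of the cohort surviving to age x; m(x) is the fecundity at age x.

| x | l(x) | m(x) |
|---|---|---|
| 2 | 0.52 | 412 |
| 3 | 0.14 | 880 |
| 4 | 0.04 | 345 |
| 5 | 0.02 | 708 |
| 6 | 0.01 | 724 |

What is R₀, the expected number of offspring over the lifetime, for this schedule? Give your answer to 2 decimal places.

R₀ = Σ l(x) m(x):
  age 2: 0.52 × 412 = 214.2400
  age 3: 0.14 × 880 = 123.2000
  age 4: 0.04 × 345 = 13.8000
  age 5: 0.02 × 708 = 14.1600
  age 6: 0.01 × 724 = 7.2400
R₀ = 214.2400 + 123.2000 + 13.8000 + 14.1600 + 7.2400 = 372.6400

372.64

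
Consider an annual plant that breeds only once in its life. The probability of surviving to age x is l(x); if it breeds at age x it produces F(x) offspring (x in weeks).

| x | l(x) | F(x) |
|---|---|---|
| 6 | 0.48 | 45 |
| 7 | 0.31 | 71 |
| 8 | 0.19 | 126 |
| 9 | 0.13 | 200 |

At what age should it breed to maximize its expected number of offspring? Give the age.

Expected offspring if breeding at age x = l(x) × F(x):
  age 6: 0.48 × 45 = 21.600
  age 7: 0.31 × 71 = 22.010
  age 8: 0.19 × 126 = 23.940
  age 9: 0.13 × 200 = 26.000
Maximum at age 9 (26.000).

9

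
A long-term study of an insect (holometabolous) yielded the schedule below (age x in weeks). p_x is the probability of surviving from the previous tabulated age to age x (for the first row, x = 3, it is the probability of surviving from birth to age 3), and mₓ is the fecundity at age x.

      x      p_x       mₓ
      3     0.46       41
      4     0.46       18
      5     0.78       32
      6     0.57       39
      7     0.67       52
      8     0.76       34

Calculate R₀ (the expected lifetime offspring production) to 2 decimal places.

Survivorship from birth: l_x = p_3·p_4·…·p_x.
  l_3 = 0.46000
  l_4 = 0.21160
  l_5 = 0.16505
  l_6 = 0.09408
  l_7 = 0.06303
  l_8 = 0.04790
R₀ = Σ l_x mₓ:
  age 3: 0.46000 × 41 = 18.8600
  age 4: 0.21160 × 18 = 3.8088
  age 5: 0.16505 × 32 = 5.2816
  age 6: 0.09408 × 39 = 3.6691
  age 7: 0.06303 × 52 = 3.2776
  age 8: 0.04790 × 34 = 1.6286
R₀ = 18.8600 + 3.8088 + 5.2816 + 3.6691 + 3.2776 + 1.6286 = 36.5257

36.53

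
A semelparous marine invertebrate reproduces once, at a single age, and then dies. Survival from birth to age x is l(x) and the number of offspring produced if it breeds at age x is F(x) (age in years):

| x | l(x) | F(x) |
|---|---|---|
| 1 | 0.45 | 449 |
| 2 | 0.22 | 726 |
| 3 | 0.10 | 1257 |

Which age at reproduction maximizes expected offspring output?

1

Expected offspring if breeding at age x = l(x) × F(x):
  age 1: 0.45 × 449 = 202.050
  age 2: 0.22 × 726 = 159.720
  age 3: 0.10 × 1257 = 125.700
Maximum at age 1 (202.050).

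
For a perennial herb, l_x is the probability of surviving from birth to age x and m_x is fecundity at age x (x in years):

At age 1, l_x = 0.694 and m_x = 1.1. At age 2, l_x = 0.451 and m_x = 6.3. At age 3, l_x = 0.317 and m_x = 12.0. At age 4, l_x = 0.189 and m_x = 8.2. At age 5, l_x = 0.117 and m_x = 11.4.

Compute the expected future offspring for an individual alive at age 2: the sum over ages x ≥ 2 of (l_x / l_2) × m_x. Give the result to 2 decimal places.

l_2 = 0.451. Conditional survival from age 2 to x is l_x / l_2.
  x=2: (0.451/0.451) × 6.3 = 6.3000
  x=3: (0.317/0.451) × 12.0 = 8.4346
  x=4: (0.189/0.451) × 8.2 = 3.4364
  x=5: (0.117/0.451) × 11.4 = 2.9574
Sum = 6.3000 + 8.4346 + 3.4364 + 2.9574 = 21.1284

21.13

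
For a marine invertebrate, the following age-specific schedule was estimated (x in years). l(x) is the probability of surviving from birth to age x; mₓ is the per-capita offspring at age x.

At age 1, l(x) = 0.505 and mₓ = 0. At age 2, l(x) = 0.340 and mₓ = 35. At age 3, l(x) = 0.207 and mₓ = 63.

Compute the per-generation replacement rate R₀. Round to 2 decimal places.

24.94

R₀ = Σ l(x) mₓ:
  age 1: 0.505 × 0 = 0.0000
  age 2: 0.340 × 35 = 11.9000
  age 3: 0.207 × 63 = 13.0410
R₀ = 0.0000 + 11.9000 + 13.0410 = 24.9410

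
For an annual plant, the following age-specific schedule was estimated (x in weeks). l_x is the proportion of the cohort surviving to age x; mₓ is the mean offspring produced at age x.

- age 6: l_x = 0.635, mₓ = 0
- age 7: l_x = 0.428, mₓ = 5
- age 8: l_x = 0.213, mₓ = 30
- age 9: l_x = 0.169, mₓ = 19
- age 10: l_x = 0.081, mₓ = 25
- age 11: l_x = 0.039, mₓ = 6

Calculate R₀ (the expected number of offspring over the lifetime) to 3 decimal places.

14.000

R₀ = Σ l_x mₓ:
  age 6: 0.635 × 0 = 0.0000
  age 7: 0.428 × 5 = 2.1400
  age 8: 0.213 × 30 = 6.3900
  age 9: 0.169 × 19 = 3.2110
  age 10: 0.081 × 25 = 2.0250
  age 11: 0.039 × 6 = 0.2340
R₀ = 0.0000 + 2.1400 + 6.3900 + 3.2110 + 2.0250 + 0.2340 = 14.0000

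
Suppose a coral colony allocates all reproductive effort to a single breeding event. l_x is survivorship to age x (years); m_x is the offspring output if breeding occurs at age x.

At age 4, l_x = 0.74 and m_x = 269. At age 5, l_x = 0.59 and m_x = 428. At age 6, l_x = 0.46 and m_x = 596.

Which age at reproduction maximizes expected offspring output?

Expected offspring if breeding at age x = l_x × m_x:
  age 4: 0.74 × 269 = 199.060
  age 5: 0.59 × 428 = 252.520
  age 6: 0.46 × 596 = 274.160
Maximum at age 6 (274.160).

6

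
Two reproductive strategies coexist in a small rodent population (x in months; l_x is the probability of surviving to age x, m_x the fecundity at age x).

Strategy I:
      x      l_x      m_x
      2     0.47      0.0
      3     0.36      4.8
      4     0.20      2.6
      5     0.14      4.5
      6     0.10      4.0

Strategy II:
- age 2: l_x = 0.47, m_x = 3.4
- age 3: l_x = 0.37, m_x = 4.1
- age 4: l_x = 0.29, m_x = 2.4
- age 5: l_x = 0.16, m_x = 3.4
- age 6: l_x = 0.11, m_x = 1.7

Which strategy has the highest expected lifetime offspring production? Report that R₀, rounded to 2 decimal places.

4.54

Strategy I: R₀ = 0.47×0.0 + 0.36×4.8 + 0.20×2.6 + 0.14×4.5 + 0.10×4.0 = 3.2780
Strategy II: R₀ = 0.47×3.4 + 0.37×4.1 + 0.29×2.4 + 0.16×3.4 + 0.11×1.7 = 4.5420
Highest R₀: strategy II with 4.5420.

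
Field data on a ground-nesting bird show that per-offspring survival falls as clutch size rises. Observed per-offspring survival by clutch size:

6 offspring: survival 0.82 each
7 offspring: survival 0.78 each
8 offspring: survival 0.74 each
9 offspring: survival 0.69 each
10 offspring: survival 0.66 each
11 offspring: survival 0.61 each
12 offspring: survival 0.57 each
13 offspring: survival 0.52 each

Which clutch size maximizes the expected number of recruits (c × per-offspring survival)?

12

Expected recruits = c × s(c):
  c=6: 6 × 0.82 = 4.920
  c=7: 7 × 0.78 = 5.460
  c=8: 8 × 0.74 = 5.920
  c=9: 9 × 0.69 = 6.210
  c=10: 10 × 0.66 = 6.600
  c=11: 11 × 0.61 = 6.710
  c=12: 12 × 0.57 = 6.840
  c=13: 13 × 0.52 = 6.760
Maximum at c = 12 (6.840 recruits).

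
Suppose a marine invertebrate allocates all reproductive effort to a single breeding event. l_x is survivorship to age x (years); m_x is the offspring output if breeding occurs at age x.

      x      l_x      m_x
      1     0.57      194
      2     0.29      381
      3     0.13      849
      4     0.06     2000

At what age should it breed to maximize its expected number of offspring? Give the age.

Expected offspring if breeding at age x = l_x × m_x:
  age 1: 0.57 × 194 = 110.580
  age 2: 0.29 × 381 = 110.490
  age 3: 0.13 × 849 = 110.370
  age 4: 0.06 × 2000 = 120.000
Maximum at age 4 (120.000).

4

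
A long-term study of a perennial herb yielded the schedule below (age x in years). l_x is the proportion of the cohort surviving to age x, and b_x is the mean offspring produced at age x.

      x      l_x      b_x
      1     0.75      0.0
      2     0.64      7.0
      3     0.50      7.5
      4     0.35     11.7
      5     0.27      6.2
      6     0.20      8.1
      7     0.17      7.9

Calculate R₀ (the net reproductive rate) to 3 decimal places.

R₀ = Σ l_x b_x:
  age 1: 0.75 × 0.0 = 0.0000
  age 2: 0.64 × 7.0 = 4.4800
  age 3: 0.50 × 7.5 = 3.7500
  age 4: 0.35 × 11.7 = 4.0950
  age 5: 0.27 × 6.2 = 1.6740
  age 6: 0.20 × 8.1 = 1.6200
  age 7: 0.17 × 7.9 = 1.3430
R₀ = 0.0000 + 4.4800 + 3.7500 + 4.0950 + 1.6740 + 1.6200 + 1.3430 = 16.9620

16.962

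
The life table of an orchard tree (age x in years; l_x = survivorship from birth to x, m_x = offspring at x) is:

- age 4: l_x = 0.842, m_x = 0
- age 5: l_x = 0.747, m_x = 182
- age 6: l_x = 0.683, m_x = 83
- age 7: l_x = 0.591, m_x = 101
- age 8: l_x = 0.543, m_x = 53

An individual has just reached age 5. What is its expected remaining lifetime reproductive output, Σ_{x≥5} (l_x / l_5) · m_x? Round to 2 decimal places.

376.32

l_5 = 0.747. Conditional survival from age 5 to x is l_x / l_5.
  x=5: (0.747/0.747) × 182 = 182.0000
  x=6: (0.683/0.747) × 83 = 75.8889
  x=7: (0.591/0.747) × 101 = 79.9076
  x=8: (0.543/0.747) × 53 = 38.5261
Sum = 182.0000 + 75.8889 + 79.9076 + 38.5261 = 376.3226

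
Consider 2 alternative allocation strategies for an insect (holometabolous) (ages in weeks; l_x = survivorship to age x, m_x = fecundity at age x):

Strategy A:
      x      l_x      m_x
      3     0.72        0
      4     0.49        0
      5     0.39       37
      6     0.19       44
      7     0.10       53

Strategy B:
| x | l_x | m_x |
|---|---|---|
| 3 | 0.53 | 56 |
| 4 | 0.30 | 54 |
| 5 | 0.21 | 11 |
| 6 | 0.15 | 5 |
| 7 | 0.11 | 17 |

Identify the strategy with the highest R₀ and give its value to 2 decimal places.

50.81

Strategy A: R₀ = 0.72×0 + 0.49×0 + 0.39×37 + 0.19×44 + 0.10×53 = 28.0900
Strategy B: R₀ = 0.53×56 + 0.30×54 + 0.21×11 + 0.15×5 + 0.11×17 = 50.8100
Highest R₀: strategy B with 50.8100.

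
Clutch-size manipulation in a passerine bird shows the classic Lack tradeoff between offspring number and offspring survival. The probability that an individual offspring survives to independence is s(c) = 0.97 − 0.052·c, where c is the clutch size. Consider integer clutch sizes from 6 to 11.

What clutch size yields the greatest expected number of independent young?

9

Expected independent young = c × s(c):
  c=6: 6 × 0.658 = 3.948
  c=7: 7 × 0.606 = 4.242
  c=8: 8 × 0.554 = 4.432
  c=9: 9 × 0.502 = 4.518
  c=10: 10 × 0.450 = 4.500
  c=11: 11 × 0.398 = 4.378
Maximum at c = 9 (4.518 independent young).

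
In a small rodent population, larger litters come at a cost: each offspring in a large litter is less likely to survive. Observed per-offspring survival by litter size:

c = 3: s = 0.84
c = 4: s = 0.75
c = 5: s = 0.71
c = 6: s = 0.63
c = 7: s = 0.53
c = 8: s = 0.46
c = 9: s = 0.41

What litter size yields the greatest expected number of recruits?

Expected recruits = c × s(c):
  c=3: 3 × 0.84 = 2.520
  c=4: 4 × 0.75 = 3.000
  c=5: 5 × 0.71 = 3.550
  c=6: 6 × 0.63 = 3.780
  c=7: 7 × 0.53 = 3.710
  c=8: 8 × 0.46 = 3.680
  c=9: 9 × 0.41 = 3.690
Maximum at c = 6 (3.780 recruits).

6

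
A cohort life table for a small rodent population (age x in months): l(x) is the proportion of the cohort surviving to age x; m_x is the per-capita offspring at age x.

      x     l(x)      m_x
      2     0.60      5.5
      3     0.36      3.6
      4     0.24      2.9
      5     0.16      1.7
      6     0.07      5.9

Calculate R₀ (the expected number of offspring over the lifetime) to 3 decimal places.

5.977

R₀ = Σ l(x) m_x:
  age 2: 0.60 × 5.5 = 3.3000
  age 3: 0.36 × 3.6 = 1.2960
  age 4: 0.24 × 2.9 = 0.6960
  age 5: 0.16 × 1.7 = 0.2720
  age 6: 0.07 × 5.9 = 0.4130
R₀ = 3.3000 + 1.2960 + 0.6960 + 0.2720 + 0.4130 = 5.9770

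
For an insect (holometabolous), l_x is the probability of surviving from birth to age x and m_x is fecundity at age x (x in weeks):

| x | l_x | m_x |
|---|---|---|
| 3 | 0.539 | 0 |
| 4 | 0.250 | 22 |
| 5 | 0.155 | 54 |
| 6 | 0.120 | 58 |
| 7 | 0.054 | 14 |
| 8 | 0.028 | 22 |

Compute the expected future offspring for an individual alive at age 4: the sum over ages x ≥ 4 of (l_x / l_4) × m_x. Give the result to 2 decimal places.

l_4 = 0.250. Conditional survival from age 4 to x is l_x / l_4.
  x=4: (0.250/0.250) × 22 = 22.0000
  x=5: (0.155/0.250) × 54 = 33.4800
  x=6: (0.120/0.250) × 58 = 27.8400
  x=7: (0.054/0.250) × 14 = 3.0240
  x=8: (0.028/0.250) × 22 = 2.4640
Sum = 22.0000 + 33.4800 + 27.8400 + 3.0240 + 2.4640 = 88.8080

88.81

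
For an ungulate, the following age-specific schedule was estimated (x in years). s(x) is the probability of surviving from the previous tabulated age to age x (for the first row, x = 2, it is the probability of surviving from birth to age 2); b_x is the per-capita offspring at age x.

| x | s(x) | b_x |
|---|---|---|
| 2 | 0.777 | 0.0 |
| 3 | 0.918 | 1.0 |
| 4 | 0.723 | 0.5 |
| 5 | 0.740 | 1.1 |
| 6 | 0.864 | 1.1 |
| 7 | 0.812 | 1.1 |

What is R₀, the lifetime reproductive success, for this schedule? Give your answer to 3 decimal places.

2.048

Survivorship from birth: l_x = s_2·s_3·…·s_x.
  l_2 = 0.77700
  l_3 = 0.71329
  l_4 = 0.51571
  l_5 = 0.38162
  l_6 = 0.32972
  l_7 = 0.26773
R₀ = Σ l_x b_x:
  age 2: 0.77700 × 0.0 = 0.0000
  age 3: 0.71329 × 1.0 = 0.7133
  age 4: 0.51571 × 0.5 = 0.2579
  age 5: 0.38162 × 1.1 = 0.4198
  age 6: 0.32972 × 1.1 = 0.3627
  age 7: 0.26773 × 1.1 = 0.2945
R₀ = 0.0000 + 0.7133 + 0.2579 + 0.4198 + 0.3627 + 0.2945 = 2.0481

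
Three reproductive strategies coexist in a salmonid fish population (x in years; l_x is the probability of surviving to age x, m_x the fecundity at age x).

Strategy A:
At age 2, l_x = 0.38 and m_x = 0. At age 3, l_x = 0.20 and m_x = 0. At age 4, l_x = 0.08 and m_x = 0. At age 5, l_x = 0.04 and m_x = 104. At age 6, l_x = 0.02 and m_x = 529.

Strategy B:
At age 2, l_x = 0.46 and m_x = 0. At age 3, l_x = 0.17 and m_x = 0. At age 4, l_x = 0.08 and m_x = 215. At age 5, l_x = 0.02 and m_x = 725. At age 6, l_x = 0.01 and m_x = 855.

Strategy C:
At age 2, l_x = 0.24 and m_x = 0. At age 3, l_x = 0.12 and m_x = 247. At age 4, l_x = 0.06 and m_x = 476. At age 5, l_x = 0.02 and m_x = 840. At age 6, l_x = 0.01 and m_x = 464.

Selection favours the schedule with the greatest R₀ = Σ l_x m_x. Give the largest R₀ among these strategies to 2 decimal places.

79.64

Strategy A: R₀ = 0.38×0 + 0.20×0 + 0.08×0 + 0.04×104 + 0.02×529 = 14.7400
Strategy B: R₀ = 0.46×0 + 0.17×0 + 0.08×215 + 0.02×725 + 0.01×855 = 40.2500
Strategy C: R₀ = 0.24×0 + 0.12×247 + 0.06×476 + 0.02×840 + 0.01×464 = 79.6400
Highest R₀: strategy C with 79.6400.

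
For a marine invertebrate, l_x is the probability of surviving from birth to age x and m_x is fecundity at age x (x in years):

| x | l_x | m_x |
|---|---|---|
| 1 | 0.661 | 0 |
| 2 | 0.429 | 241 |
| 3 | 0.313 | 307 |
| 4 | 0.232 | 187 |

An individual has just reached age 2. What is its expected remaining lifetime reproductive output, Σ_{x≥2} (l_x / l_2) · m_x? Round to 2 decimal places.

566.12

l_2 = 0.429. Conditional survival from age 2 to x is l_x / l_2.
  x=2: (0.429/0.429) × 241 = 241.0000
  x=3: (0.313/0.429) × 307 = 223.9883
  x=4: (0.232/0.429) × 187 = 101.1282
Sum = 241.0000 + 223.9883 + 101.1282 = 566.1166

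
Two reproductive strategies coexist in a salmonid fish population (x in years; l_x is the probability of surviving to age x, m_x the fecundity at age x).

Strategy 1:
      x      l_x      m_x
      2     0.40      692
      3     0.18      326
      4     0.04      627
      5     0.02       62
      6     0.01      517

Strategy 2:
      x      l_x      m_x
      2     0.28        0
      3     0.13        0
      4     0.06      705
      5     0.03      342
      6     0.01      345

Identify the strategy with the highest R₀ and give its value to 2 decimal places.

366.97

Strategy 1: R₀ = 0.40×692 + 0.18×326 + 0.04×627 + 0.02×62 + 0.01×517 = 366.9700
Strategy 2: R₀ = 0.28×0 + 0.13×0 + 0.06×705 + 0.03×342 + 0.01×345 = 56.0100
Highest R₀: strategy 1 with 366.9700.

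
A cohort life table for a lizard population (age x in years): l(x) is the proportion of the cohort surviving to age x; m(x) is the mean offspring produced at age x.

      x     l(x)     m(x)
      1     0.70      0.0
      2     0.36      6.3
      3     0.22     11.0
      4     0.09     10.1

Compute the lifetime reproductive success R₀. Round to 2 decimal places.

5.60

R₀ = Σ l(x) m(x):
  age 1: 0.70 × 0.0 = 0.0000
  age 2: 0.36 × 6.3 = 2.2680
  age 3: 0.22 × 11.0 = 2.4200
  age 4: 0.09 × 10.1 = 0.9090
R₀ = 0.0000 + 2.2680 + 2.4200 + 0.9090 = 5.5970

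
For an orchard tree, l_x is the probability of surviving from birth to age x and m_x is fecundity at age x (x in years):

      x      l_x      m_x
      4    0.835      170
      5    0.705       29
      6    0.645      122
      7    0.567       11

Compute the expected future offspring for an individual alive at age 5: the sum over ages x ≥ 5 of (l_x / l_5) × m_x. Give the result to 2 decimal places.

149.46

l_5 = 0.705. Conditional survival from age 5 to x is l_x / l_5.
  x=5: (0.705/0.705) × 29 = 29.0000
  x=6: (0.645/0.705) × 122 = 111.6170
  x=7: (0.567/0.705) × 11 = 8.8468
Sum = 29.0000 + 111.6170 + 8.8468 = 149.4638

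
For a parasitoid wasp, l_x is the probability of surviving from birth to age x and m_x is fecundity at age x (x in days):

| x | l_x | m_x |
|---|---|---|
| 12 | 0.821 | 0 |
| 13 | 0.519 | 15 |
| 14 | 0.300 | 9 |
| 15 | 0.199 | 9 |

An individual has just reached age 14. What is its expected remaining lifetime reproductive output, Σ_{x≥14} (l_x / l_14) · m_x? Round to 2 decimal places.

14.97

l_14 = 0.300. Conditional survival from age 14 to x is l_x / l_14.
  x=14: (0.300/0.300) × 9 = 9.0000
  x=15: (0.199/0.300) × 9 = 5.9700
Sum = 9.0000 + 5.9700 = 14.9700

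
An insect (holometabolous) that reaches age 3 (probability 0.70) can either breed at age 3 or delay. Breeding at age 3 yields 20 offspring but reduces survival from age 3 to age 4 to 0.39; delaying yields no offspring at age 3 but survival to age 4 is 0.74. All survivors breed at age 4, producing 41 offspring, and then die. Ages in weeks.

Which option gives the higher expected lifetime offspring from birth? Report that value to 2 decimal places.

25.19

breed at age 3: R₀ = 0.70 × (20 + 0.39 × 41) = 0.70 × 35.9900 = 25.1930
delay to age 4: R₀ = 0.70 × (0.74 × 41) = 0.70 × 30.3400 = 21.2380
Higher: breed at age 3 (25.1930).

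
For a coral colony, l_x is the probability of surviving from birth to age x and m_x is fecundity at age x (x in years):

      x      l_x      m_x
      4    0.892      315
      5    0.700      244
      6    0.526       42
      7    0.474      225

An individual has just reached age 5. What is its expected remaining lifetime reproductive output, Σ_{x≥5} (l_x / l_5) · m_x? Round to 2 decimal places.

427.92

l_5 = 0.700. Conditional survival from age 5 to x is l_x / l_5.
  x=5: (0.700/0.700) × 244 = 244.0000
  x=6: (0.526/0.700) × 42 = 31.5600
  x=7: (0.474/0.700) × 225 = 152.3571
Sum = 244.0000 + 31.5600 + 152.3571 = 427.9171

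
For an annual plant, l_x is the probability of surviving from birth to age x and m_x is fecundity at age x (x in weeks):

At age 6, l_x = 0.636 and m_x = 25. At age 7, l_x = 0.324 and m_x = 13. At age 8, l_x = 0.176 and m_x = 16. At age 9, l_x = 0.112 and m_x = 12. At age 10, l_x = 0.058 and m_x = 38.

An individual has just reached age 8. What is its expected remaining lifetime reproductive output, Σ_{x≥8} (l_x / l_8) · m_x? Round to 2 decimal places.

36.16

l_8 = 0.176. Conditional survival from age 8 to x is l_x / l_8.
  x=8: (0.176/0.176) × 16 = 16.0000
  x=9: (0.112/0.176) × 12 = 7.6364
  x=10: (0.058/0.176) × 38 = 12.5227
Sum = 16.0000 + 7.6364 + 12.5227 = 36.1591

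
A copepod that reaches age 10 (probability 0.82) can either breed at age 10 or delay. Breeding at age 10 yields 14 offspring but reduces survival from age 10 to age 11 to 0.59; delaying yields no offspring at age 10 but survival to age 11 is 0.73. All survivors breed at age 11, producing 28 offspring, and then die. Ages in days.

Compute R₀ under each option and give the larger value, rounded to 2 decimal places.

breed at age 10: R₀ = 0.82 × (14 + 0.59 × 28) = 0.82 × 30.5200 = 25.0264
delay to age 11: R₀ = 0.82 × (0.73 × 28) = 0.82 × 20.4400 = 16.7608
Higher: breed at age 10 (25.0264).

25.03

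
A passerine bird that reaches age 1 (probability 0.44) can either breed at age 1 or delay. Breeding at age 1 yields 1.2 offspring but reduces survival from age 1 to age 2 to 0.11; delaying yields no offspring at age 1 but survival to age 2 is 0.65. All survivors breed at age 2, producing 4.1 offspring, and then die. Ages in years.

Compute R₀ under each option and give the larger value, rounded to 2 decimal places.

1.17

breed at age 1: R₀ = 0.44 × (1.2 + 0.11 × 4.1) = 0.44 × 1.6510 = 0.7264
delay to age 2: R₀ = 0.44 × (0.65 × 4.1) = 0.44 × 2.6650 = 1.1726
Higher: delay to age 2 (1.1726).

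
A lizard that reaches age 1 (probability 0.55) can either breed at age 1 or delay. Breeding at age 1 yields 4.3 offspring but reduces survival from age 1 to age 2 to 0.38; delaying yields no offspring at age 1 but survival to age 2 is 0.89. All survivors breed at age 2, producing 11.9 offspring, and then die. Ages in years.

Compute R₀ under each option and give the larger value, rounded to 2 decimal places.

5.83

breed at age 1: R₀ = 0.55 × (4.3 + 0.38 × 11.9) = 0.55 × 8.8220 = 4.8521
delay to age 2: R₀ = 0.55 × (0.89 × 11.9) = 0.55 × 10.5910 = 5.8251
Higher: delay to age 2 (5.8251).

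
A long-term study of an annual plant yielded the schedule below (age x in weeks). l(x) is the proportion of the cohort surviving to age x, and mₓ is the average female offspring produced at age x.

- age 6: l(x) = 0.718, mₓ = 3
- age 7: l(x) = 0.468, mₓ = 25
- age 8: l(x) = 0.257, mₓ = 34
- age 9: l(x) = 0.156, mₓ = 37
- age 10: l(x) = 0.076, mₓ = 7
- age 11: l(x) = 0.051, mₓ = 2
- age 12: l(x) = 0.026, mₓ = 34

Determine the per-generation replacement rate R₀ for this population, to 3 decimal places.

29.882

R₀ = Σ l(x) mₓ:
  age 6: 0.718 × 3 = 2.1540
  age 7: 0.468 × 25 = 11.7000
  age 8: 0.257 × 34 = 8.7380
  age 9: 0.156 × 37 = 5.7720
  age 10: 0.076 × 7 = 0.5320
  age 11: 0.051 × 2 = 0.1020
  age 12: 0.026 × 34 = 0.8840
R₀ = 2.1540 + 11.7000 + 8.7380 + 5.7720 + 0.5320 + 0.1020 + 0.8840 = 29.8820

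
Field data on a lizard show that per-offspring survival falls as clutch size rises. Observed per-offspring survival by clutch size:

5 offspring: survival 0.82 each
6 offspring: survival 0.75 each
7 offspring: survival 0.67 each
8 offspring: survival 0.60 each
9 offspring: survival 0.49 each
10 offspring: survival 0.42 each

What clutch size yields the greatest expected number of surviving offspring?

Expected surviving offspring = c × s(c):
  c=5: 5 × 0.82 = 4.100
  c=6: 6 × 0.75 = 4.500
  c=7: 7 × 0.67 = 4.690
  c=8: 8 × 0.60 = 4.800
  c=9: 9 × 0.49 = 4.410
  c=10: 10 × 0.42 = 4.200
Maximum at c = 8 (4.800 surviving offspring).

8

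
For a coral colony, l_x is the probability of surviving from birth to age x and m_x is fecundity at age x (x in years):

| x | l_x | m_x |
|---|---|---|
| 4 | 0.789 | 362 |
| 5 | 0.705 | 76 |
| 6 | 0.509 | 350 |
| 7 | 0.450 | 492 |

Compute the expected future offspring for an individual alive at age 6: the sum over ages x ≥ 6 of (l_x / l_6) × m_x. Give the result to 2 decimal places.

l_6 = 0.509. Conditional survival from age 6 to x is l_x / l_6.
  x=6: (0.509/0.509) × 350 = 350.0000
  x=7: (0.450/0.509) × 492 = 434.9705
Sum = 350.0000 + 434.9705 = 784.9705

784.97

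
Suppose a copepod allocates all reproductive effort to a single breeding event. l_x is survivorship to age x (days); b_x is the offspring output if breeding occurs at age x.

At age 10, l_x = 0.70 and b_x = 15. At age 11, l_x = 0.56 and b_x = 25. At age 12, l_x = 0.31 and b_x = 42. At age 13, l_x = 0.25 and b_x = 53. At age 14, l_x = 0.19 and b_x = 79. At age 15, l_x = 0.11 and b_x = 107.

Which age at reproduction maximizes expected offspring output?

14

Expected offspring if breeding at age x = l_x × b_x:
  age 10: 0.70 × 15 = 10.500
  age 11: 0.56 × 25 = 14.000
  age 12: 0.31 × 42 = 13.020
  age 13: 0.25 × 53 = 13.250
  age 14: 0.19 × 79 = 15.010
  age 15: 0.11 × 107 = 11.770
Maximum at age 14 (15.010).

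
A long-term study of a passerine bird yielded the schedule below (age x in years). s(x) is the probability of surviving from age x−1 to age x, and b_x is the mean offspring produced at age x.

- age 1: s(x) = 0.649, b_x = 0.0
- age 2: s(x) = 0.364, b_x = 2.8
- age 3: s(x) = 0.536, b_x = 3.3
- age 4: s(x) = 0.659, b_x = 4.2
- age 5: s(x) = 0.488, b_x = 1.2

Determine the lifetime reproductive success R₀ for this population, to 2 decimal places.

Survivorship from birth: l_x = s_1·s_2·…·s_x.
  l_1 = 0.64900
  l_2 = 0.23624
  l_3 = 0.12662
  l_4 = 0.08344
  l_5 = 0.04072
R₀ = Σ l_x b_x:
  age 1: 0.64900 × 0.0 = 0.0000
  age 2: 0.23624 × 2.8 = 0.6615
  age 3: 0.12662 × 3.3 = 0.4178
  age 4: 0.08344 × 4.2 = 0.3504
  age 5: 0.04072 × 1.2 = 0.0489
R₀ = 0.0000 + 0.6615 + 0.4178 + 0.3504 + 0.0489 = 1.4786

1.48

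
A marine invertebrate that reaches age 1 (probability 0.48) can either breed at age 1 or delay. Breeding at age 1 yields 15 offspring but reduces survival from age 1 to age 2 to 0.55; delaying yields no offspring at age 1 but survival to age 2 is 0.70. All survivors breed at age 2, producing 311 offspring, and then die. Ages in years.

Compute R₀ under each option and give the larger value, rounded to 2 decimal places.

104.50

breed at age 1: R₀ = 0.48 × (15 + 0.55 × 311) = 0.48 × 186.0500 = 89.3040
delay to age 2: R₀ = 0.48 × (0.70 × 311) = 0.48 × 217.7000 = 104.4960
Higher: delay to age 2 (104.4960).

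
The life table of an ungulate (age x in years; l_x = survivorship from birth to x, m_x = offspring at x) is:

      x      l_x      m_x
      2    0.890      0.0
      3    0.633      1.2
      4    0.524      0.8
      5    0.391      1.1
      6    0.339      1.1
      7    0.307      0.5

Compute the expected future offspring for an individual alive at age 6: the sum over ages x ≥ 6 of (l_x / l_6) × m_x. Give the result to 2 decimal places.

l_6 = 0.339. Conditional survival from age 6 to x is l_x / l_6.
  x=6: (0.339/0.339) × 1.1 = 1.1000
  x=7: (0.307/0.339) × 0.5 = 0.4528
Sum = 1.1000 + 0.4528 = 1.5528

1.55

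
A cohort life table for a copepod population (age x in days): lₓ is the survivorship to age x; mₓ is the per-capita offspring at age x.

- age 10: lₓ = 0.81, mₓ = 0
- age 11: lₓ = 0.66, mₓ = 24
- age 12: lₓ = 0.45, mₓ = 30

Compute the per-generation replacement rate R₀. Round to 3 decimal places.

R₀ = Σ lₓ mₓ:
  age 10: 0.81 × 0 = 0.0000
  age 11: 0.66 × 24 = 15.8400
  age 12: 0.45 × 30 = 13.5000
R₀ = 0.0000 + 15.8400 + 13.5000 = 29.3400

29.340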